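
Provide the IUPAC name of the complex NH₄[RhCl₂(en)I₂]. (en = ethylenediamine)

The 1 ammonium counter-ion carries a total charge of +1, so each complex ion is 1−.
Ligand charges: 2×iodo (-1 each), 2×chloro (-1 each), 1×ethylenediamine (neutral); total -4. So Rh + (-4) = 1−, giving Rh = +3.
The complex ion is anionic, so rhodium takes the -ate form rhodate(III).

ammonium dichloro(ethylenediamine)diiodorhodate(III)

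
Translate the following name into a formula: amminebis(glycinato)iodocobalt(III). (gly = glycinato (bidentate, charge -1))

Ligands: 2 glycinato (gly, -1), 1 iodo (I, -1), 1 ammine (NH3, neutral). Ligand charge sum = -3.
With Co in oxidation state +3, the complex ion is [Co...].

[Co(gly)2I(NH3)]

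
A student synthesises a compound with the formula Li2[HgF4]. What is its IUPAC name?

lithium tetrafluoromercurate(II)

The 2 lithium counter-ions carry a total charge of +2, so each complex ion is 2−.
Ligand charges: 4×fluoro (-1 each); total -4. So Hg + (-4) = 2−, giving Hg = +2.
The complex ion is anionic, so mercury takes the -ate form mercurate(II).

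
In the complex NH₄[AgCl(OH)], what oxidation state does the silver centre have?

+1

1 ammonium outside the brackets (+1 each) → the complex ion is 1−.
Ligand charges: 1×Cl = -1; 1×OH = -1; sum -2.
Ag + (-2) = 1− ⇒ Ag is +1.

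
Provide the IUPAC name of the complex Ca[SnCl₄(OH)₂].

calcium tetrachlorodihydroxostannate(IV)

The 1 calcium counter-ion carries a total charge of +2, so each complex ion is 2−.
Ligand charges: 4×chloro (-1 each), 2×hydroxo (-1 each); total -6. So Sn + (-6) = 2−, giving Sn = +4.
Ligands are named alphabetically: chloro before hydroxo.
The complex ion is anionic, so tin takes the -ate form stannate(IV).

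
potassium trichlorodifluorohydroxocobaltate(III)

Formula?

Ligands: 3 chloro (Cl, -1), 1 hydroxo (OH, -1), 2 fluoro (F, -1). Ligand charge sum = -6.
Charge balance with potassium (+1) requires 1 complex ion per 3 potassium.

K3[CoCl3F2(OH)]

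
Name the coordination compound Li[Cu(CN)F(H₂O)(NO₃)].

The 1 lithium counter-ion carries a total charge of +1, so each complex ion is 1−.
Ligand charges: 1×fluoro (-1 each), 1×nitrato (-1 each), 1×cyano (-1 each), 1×aqua (neutral); total -3. So Cu + (-3) = 1−, giving Cu = +2.
Ligands are named alphabetically: aqua before cyano before fluoro before nitrato.
The complex ion is anionic, so copper takes the -ate form cuprate(II).

lithium aquacyanofluoronitratocuprate(II)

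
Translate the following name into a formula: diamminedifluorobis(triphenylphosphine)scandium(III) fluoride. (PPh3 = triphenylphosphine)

Ligands: 2 fluoro (F, -1), 2 ammine (NH3, neutral), 2 triphenylphosphine (PPh3, neutral). Ligand charge sum = -2.
With Sc in oxidation state +3, the complex ion is [Sc...]^1+.
Charge balance with fluoride (-1) requires 1 complex ion per 1 fluoride.

[ScF2(NH3)2(PPh3)2]F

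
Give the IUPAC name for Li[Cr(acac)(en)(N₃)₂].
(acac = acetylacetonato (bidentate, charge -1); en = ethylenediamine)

lithium (acetylacetonato)diazido(ethylenediamine)chromate(II)

The 1 lithium counter-ion carries a total charge of +1, so each complex ion is 1−.
Ligand charges: 1×acetylacetonato (-1 each), 1×ethylenediamine (neutral), 2×azido (-1 each); total -3. So Cr + (-3) = 1−, giving Cr = +2.
Ligands are named alphabetically: acetylacetonato before azido before ethylenediamine.
The complex ion is anionic, so chromium takes the -ate form chromate(II).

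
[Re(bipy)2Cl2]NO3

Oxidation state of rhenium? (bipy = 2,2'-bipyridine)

+3

1 nitrate outside the brackets (-1 each) → the complex ion is 1+.
Ligand charges: 2×bipy neutral; 2×Cl = -2; sum -2.
Re + (-2) = 1+ ⇒ Re is +3.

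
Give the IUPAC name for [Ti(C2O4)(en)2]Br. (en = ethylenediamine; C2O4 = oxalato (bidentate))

bis(ethylenediamine)oxalatotitanium(III) bromide

The 1 bromide counter-ion carries a total charge of -1, so each complex ion is 1+.
Ligand charges: 2×ethylenediamine (neutral), 1×oxalato (-2 each); total -2. So Ti + (-2) = 1+, giving Ti = +3.
Ligands are named alphabetically: ethylenediamine before oxalato.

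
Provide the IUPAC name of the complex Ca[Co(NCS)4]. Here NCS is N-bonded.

calcium tetraisothiocyanatocobaltate(II)

The 1 calcium counter-ion carries a total charge of +2, so each complex ion is 2−.
Ligand charges: 4×isothiocyanato (-1 each); total -4. So Co + (-4) = 2−, giving Co = +2.
The complex ion is anionic, so cobalt takes the -ate form cobaltate(II).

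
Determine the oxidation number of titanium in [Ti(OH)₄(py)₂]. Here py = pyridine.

No counter-ion: the bracketed complex is neutral.
Ligand charges: 2×py neutral; 4×OH = -4; sum -4.
Ti + (-4) = 0 ⇒ Ti is +4.

+4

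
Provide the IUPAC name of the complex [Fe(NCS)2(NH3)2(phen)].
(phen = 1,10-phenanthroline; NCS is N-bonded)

diamminediisothiocyanato(1,10-phenanthroline)iron(II)

There is no counter-ion, so the complex is neutral overall.
Ligand charges: 1×1,10-phenanthroline (neutral), 2×isothiocyanato (-1 each), 2×ammine (neutral); total -2. So Fe + (-2) = 0, giving Fe = +2.
Ligands are named alphabetically: ammine before isothiocyanato before phenanthroline.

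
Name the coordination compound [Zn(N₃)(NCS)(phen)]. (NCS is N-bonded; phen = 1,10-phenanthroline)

azidoisothiocyanato(1,10-phenanthroline)zinc(II)

There is no counter-ion, so the complex is neutral overall.
Ligand charges: 1×isothiocyanato (-1 each), 1×azido (-1 each), 1×1,10-phenanthroline (neutral); total -2. So Zn + (-2) = 0, giving Zn = +2.
Ligands are named alphabetically: azido before isothiocyanato before phenanthroline.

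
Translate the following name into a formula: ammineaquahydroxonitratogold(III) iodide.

[Au(H2O)(NH3)(NO3)(OH)]I

Ligands: 1 hydroxo (OH, -1), 1 aqua (H2O, neutral), 1 nitrato (NO3, -1), 1 ammine (NH3, neutral). Ligand charge sum = -2.
With Au in oxidation state +3, the complex ion is [Au...]^1+.
Charge balance with iodide (-1) requires 1 complex ion per 1 iodide.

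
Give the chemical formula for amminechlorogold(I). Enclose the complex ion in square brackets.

Ligands: 1 ammine (NH3, neutral), 1 chloro (Cl, -1). Ligand charge sum = -1.
With Au in oxidation state +1, the complex ion is [Au...].

[AuCl(NH3)]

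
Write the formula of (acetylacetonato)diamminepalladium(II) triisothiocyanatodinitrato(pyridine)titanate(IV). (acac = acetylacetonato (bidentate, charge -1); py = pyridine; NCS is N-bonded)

[Pd(acac)(NH3)2][Ti(NCS)3(NO3)2(py)]

Cation [Pd…]: ligand charges -1, Pd(II) ⇒ ion charge 1+.
Anion [Ti…]: ligand charges -5, Ti(IV) ⇒ ion charge 1−.
One 1+ cation balances one 1− anion.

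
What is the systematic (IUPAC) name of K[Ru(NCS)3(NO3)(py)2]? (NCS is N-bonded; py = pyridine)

potassium triisothiocyanatonitratobis(pyridine)ruthenate(III)

The 1 potassium counter-ion carries a total charge of +1, so each complex ion is 1−.
Ligand charges: 3×isothiocyanato (-1 each), 1×nitrato (-1 each), 2×pyridine (neutral); total -4. So Ru + (-4) = 1−, giving Ru = +3.
The complex ion is anionic, so ruthenium takes the -ate form ruthenate(III).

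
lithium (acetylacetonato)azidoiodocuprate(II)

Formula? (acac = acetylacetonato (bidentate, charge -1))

Ligands: 1 azido (N3, -1), 1 iodo (I, -1), 1 acetylacetonato (acac, -1). Ligand charge sum = -3.
With Cu in oxidation state +2, the complex ion is [Cu...]^1−.
Charge balance with lithium (+1) requires 1 complex ion per 1 lithium.

Li[Cu(acac)I(N3)]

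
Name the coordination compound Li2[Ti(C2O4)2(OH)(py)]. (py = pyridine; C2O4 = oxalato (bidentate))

lithium hydroxodioxalato(pyridine)titanate(III)

The 2 lithium counter-ions carry a total charge of +2, so each complex ion is 2−.
Ligand charges: 1×pyridine (neutral), 2×oxalato (-2 each), 1×hydroxo (-1 each); total -5. So Ti + (-5) = 2−, giving Ti = +3.
Ligands are named alphabetically: hydroxo before oxalato before pyridine.
The complex ion is anionic, so titanium takes the -ate form titanate(III).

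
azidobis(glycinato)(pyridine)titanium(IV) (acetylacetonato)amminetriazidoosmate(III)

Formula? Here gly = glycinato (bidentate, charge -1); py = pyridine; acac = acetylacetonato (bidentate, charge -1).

[Ti(gly)2(N3)(py)][Os(acac)(N3)3(NH3)]

Cation [Ti…]: ligand charges -3, Ti(IV) ⇒ ion charge 1+.
Anion [Os…]: ligand charges -4, Os(III) ⇒ ion charge 1−.
One 1+ cation balances one 1− anion.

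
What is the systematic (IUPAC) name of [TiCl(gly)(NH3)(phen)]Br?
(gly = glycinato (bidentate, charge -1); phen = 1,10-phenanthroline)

amminechloro(glycinato)(1,10-phenanthroline)titanium(III) bromide

The 1 bromide counter-ion carries a total charge of -1, so each complex ion is 1+.
Ligand charges: 1×chloro (-1 each), 1×ammine (neutral), 1×glycinato (-1 each), 1×1,10-phenanthroline (neutral); total -2. So Ti + (-2) = 1+, giving Ti = +3.
Ligands are named alphabetically: ammine before chloro before glycinato before phenanthroline.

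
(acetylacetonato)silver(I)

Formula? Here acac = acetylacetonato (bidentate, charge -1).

[Ag(acac)]

Ligands: 1 acetylacetonato (acac, -1). Ligand charge sum = -1.
With Ag in oxidation state +1, the complex ion is [Ag...].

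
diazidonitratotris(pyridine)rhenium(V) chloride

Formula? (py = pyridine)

[Re(N3)2(NO3)(py)3]Cl2

Ligands: 3 pyridine (py, neutral), 2 azido (N3, -1), 1 nitrato (NO3, -1). Ligand charge sum = -3.
With Re in oxidation state +5, the complex ion is [Re...]^2+.
Charge balance with chloride (-1) requires 1 complex ion per 2 chloride.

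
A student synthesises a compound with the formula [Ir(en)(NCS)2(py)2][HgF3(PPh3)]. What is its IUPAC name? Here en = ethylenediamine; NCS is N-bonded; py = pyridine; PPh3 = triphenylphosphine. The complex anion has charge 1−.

(ethylenediamine)diisothiocyanatobis(pyridine)iridium(III) trifluoro(triphenylphosphine)mercurate(II)

Both ions are complex: the cation is named first with the plain metal name, the anion second with the -ate form; each ion's ligands are alphabetised independently.
The complex anion is given as 1−; its ligand charges sum to -3, so Hg = +2.
A 1:1 salt means the cation carries the equal and opposite charge, 1+.
Cation: ligand charges sum to -2; for the ion to be 1+, Ir = +3.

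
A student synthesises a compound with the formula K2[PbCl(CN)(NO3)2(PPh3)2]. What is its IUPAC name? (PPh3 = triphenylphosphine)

The 2 potassium counter-ions carry a total charge of +2, so each complex ion is 2−.
Ligand charges: 1×chloro (-1 each), 2×triphenylphosphine (neutral), 1×cyano (-1 each), 2×nitrato (-1 each); total -4. So Pb + (-4) = 2−, giving Pb = +2.
The complex ion is anionic, so lead takes the -ate form plumbate(II).

potassium chlorocyanodinitratobis(triphenylphosphine)plumbate(II)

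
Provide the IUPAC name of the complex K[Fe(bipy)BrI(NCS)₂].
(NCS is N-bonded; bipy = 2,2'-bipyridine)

The 1 potassium counter-ion carries a total charge of +1, so each complex ion is 1−.
Ligand charges: 1×bromo (-1 each), 2×isothiocyanato (-1 each), 1×2,2'-bipyridine (neutral), 1×iodo (-1 each); total -4. So Fe + (-4) = 1−, giving Fe = +3.
The complex ion is anionic, so iron takes the -ate form ferrate(III).

potassium (2,2'-bipyridine)bromoiododiisothiocyanatoferrate(III)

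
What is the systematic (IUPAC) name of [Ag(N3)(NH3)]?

There is no counter-ion, so the complex is neutral overall.
Ligand charges: 1×ammine (neutral), 1×azido (-1 each); total -1. So Ag + (-1) = 0, giving Ag = +1.
Ligands are named alphabetically: ammine before azido.

ammineazidosilver(I)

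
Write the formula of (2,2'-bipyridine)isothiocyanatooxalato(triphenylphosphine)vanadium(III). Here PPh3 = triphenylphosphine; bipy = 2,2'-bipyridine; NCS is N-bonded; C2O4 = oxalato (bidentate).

[V(bipy)(C2O4)(NCS)(PPh3)]

Ligands: 1 triphenylphosphine (PPh3, neutral), 1 2,2'-bipyridine (bipy, neutral), 1 isothiocyanato (NCS, -1), 1 oxalato (C2O4, -2). Ligand charge sum = -3.
With V in oxidation state +3, the complex ion is [V...].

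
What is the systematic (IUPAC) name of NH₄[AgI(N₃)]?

The 1 ammonium counter-ion carries a total charge of +1, so each complex ion is 1−.
Ligand charges: 1×iodo (-1 each), 1×azido (-1 each); total -2. So Ag + (-2) = 1−, giving Ag = +1.
The complex ion is anionic, so silver takes the -ate form argentate(I).

ammonium azidoiodoargentate(I)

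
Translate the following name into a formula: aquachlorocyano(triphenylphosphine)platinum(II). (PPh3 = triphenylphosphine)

[PtCl(CN)(H2O)(PPh3)]

Ligands: 1 triphenylphosphine (PPh3, neutral), 1 chloro (Cl, -1), 1 cyano (CN, -1), 1 aqua (H2O, neutral). Ligand charge sum = -2.
With Pt in oxidation state +2, the complex ion is [Pt...].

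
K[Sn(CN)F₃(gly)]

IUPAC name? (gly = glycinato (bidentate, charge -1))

potassium cyanotrifluoro(glycinato)stannate(IV)

The 1 potassium counter-ion carries a total charge of +1, so each complex ion is 1−.
Ligand charges: 1×cyano (-1 each), 1×glycinato (-1 each), 3×fluoro (-1 each); total -5. So Sn + (-5) = 1−, giving Sn = +4.
Ligands are named alphabetically: cyano before fluoro before glycinato.
The complex ion is anionic, so tin takes the -ate form stannate(IV).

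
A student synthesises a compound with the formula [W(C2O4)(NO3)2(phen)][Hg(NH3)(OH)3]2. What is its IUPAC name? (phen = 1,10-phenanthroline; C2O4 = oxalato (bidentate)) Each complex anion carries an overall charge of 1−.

dinitratooxalato(1,10-phenanthroline)tungsten(VI) amminetrihydroxomercurate(II)

Both ions are complex: the cation is named first with the plain metal name, the anion second with the -ate form; each ion's ligands are alphabetised independently.
The complex anion is given as 1−; its ligand charges sum to -3, so Hg = +2.
With 2 anions per cation, the cation must be 2×1 = 2+.
Cation: ligand charges sum to -4; for the ion to be 2+, W = +6.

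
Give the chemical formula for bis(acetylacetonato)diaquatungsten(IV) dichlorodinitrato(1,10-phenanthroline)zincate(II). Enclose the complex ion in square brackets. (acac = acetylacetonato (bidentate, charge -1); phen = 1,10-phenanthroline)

[W(acac)2(H2O)2][ZnCl2(NO3)2(phen)]

Cation [W…]: ligand charges -2, W(IV) ⇒ ion charge 2+.
Anion [Zn…]: ligand charges -4, Zn(II) ⇒ ion charge 2−.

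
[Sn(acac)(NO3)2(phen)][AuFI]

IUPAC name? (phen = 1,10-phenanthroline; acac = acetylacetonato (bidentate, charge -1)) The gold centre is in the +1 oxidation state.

Both ions are complex: the cation is named first with the plain metal name, the anion second with the -ate form; each ion's ligands are alphabetised independently.
Au is given as +1; the anion's ligand charges sum to -2, so the complex anion is 1−.
A 1:1 salt means the cation carries the equal and opposite charge, 1+.
Cation: ligand charges sum to -3; for the ion to be 1+, Sn = +4.

(acetylacetonato)dinitrato(1,10-phenanthroline)tin(IV) fluoroiodoaurate(I)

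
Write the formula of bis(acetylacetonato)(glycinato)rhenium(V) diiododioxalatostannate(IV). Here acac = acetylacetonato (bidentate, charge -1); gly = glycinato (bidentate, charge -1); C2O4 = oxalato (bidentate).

[Re(acac)2(gly)][Sn(C2O4)2I2]

Cation [Re…]: ligand charges -3, Re(V) ⇒ ion charge 2+.
Anion [Sn…]: ligand charges -6, Sn(IV) ⇒ ion charge 2−.
One 2+ cation balances one 2− anion.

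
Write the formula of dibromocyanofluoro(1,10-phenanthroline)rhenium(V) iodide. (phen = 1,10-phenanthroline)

[ReBr2(CN)F(phen)]I

Ligands: 2 bromo (Br, -1), 1 cyano (CN, -1), 1 1,10-phenanthroline (phen, neutral), 1 fluoro (F, -1). Ligand charge sum = -4.
With Re in oxidation state +5, the complex ion is [Re...]^1+.
Charge balance with iodide (-1) requires 1 complex ion per 1 iodide.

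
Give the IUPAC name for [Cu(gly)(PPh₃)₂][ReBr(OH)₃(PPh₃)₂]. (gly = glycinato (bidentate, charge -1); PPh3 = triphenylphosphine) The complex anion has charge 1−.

Both ions are complex: the cation is named first with the plain metal name, the anion second with the -ate form; each ion's ligands are alphabetised independently.
The complex anion is given as 1−; its ligand charges sum to -4, so Re = +3.
A 1:1 salt means the cation carries the equal and opposite charge, 1+.
Cation: ligand charges sum to -1; for the ion to be 1+, Cu = +2.

(glycinato)bis(triphenylphosphine)copper(II) bromotrihydroxobis(triphenylphosphine)rhenate(III)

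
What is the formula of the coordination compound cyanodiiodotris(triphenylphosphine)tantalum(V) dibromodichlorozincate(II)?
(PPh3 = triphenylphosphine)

Cation [Ta…]: ligand charges -3, Ta(V) ⇒ ion charge 2+.
Anion [Zn…]: ligand charges -4, Zn(II) ⇒ ion charge 2−.
One 2+ cation balances one 2− anion.

[Ta(CN)I2(PPh3)3][ZnBr2Cl2]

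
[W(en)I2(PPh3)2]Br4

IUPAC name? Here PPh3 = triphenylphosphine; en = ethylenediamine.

The 4 bromide counter-ions carry a total charge of -4, so each complex ion is 4+.
Ligand charges: 2×triphenylphosphine (neutral), 1×ethylenediamine (neutral), 2×iodo (-1 each); total -2. So W + (-2) = 4+, giving W = +6.
Ligands are named alphabetically: ethylenediamine before iodo before triphenylphosphine.

(ethylenediamine)diiodobis(triphenylphosphine)tungsten(VI) bromide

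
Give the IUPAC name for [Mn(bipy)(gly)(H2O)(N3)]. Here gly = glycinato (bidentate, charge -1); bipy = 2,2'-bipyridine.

aquaazido(2,2'-bipyridine)(glycinato)manganese(II)

There is no counter-ion, so the complex is neutral overall.
Ligand charges: 1×aqua (neutral), 1×glycinato (-1 each), 1×azido (-1 each), 1×2,2'-bipyridine (neutral); total -2. So Mn + (-2) = 0, giving Mn = +2.
Ligands are named alphabetically: aqua before azido before bipyridine before glycinato.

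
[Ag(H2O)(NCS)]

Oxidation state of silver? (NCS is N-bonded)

No counter-ion: the bracketed complex is neutral.
Ligand charges: 1×NCS = -1; 1×H2O neutral; sum -1.
Ag + (-1) = 0 ⇒ Ag is +1.

+1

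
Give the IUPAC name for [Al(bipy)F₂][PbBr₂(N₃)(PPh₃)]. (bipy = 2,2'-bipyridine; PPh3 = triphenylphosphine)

(2,2'-bipyridine)difluoroaluminium(III) azidodibromo(triphenylphosphine)plumbate(II)

Aluminium is always +3 in its complexes; the cation's ligand charges sum to -2, so the complex cation is 1+.
A 1:1 salt means the anion carries the equal and opposite charge, 1−.
Anion: ligand charges sum to -3; for the ion to be 1−, Pb = +2.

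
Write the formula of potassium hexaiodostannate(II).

K4[SnI6]

Ligands: 6 iodo (I, -1). Ligand charge sum = -6.
With Sn in oxidation state +2, the complex ion is [Sn...]^4−.
Charge balance with potassium (+1) requires 1 complex ion per 4 potassium.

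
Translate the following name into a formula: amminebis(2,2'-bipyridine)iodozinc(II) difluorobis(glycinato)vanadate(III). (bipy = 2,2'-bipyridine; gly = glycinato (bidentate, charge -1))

[Zn(bipy)2I(NH3)][VF2(gly)2]

Cation [Zn…]: ligand charges -1, Zn(II) ⇒ ion charge 1+.
Anion [V…]: ligand charges -4, V(III) ⇒ ion charge 1−.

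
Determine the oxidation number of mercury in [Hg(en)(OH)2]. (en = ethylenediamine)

No counter-ion: the bracketed complex is neutral.
Ligand charges: 2×OH = -2; 1×en neutral; sum -2.
Hg + (-2) = 0 ⇒ Hg is +2.

+2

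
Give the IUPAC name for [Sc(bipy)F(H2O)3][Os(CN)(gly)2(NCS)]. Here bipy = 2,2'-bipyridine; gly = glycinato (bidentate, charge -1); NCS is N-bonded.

triaqua(2,2'-bipyridine)fluoroscandium(III) cyanobis(glycinato)isothiocyanatoosmate(II)

Scandium is always +3 in its complexes; the cation's ligand charges sum to -1, so the complex cation is 2+.
A 1:1 salt means the anion carries the equal and opposite charge, 2−.
Anion: ligand charges sum to -4; for the ion to be 2−, Os = +2.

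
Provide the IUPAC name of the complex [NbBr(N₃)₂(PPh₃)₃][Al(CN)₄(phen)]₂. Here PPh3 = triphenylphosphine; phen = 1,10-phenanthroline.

diazidobromotris(triphenylphosphine)niobium(V) tetracyano(1,10-phenanthroline)aluminate(III)

Aluminium is always +3 in its complexes; the anion's ligand charges sum to -4, so the complex anion is 1−.
With 2 anions per cation, the cation must be 2×1 = 2+.
Cation: ligand charges sum to -3; for the ion to be 2+, Nb = +5.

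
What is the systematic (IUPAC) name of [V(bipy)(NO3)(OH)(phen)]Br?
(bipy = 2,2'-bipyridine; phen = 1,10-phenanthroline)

(2,2'-bipyridine)hydroxonitrato(1,10-phenanthroline)vanadium(III) bromide

The 1 bromide counter-ion carries a total charge of -1, so each complex ion is 1+.
Ligand charges: 1×2,2'-bipyridine (neutral), 1×hydroxo (-1 each), 1×1,10-phenanthroline (neutral), 1×nitrato (-1 each); total -2. So V + (-2) = 1+, giving V = +3.
Ligands are named alphabetically: bipyridine before hydroxo before nitrato before phenanthroline.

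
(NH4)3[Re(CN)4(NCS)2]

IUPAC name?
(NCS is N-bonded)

The 3 ammonium counter-ions carry a total charge of +3, so each complex ion is 3−.
Ligand charges: 2×isothiocyanato (-1 each), 4×cyano (-1 each); total -6. So Re + (-6) = 3−, giving Re = +3.
Ligands are named alphabetically: cyano before isothiocyanato.
The complex ion is anionic, so rhenium takes the -ate form rhenate(III).

ammonium tetracyanodiisothiocyanatorhenate(III)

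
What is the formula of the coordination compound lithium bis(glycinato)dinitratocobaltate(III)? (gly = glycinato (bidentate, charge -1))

Li[Co(gly)2(NO3)2]

Ligands: 2 nitrato (NO3, -1), 2 glycinato (gly, -1). Ligand charge sum = -4.
With Co in oxidation state +3, the complex ion is [Co...]^1−.
Charge balance with lithium (+1) requires 1 complex ion per 1 lithium.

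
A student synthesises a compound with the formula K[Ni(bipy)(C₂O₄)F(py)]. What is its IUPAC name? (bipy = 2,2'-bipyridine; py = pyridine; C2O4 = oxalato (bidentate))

The 1 potassium counter-ion carries a total charge of +1, so each complex ion is 1−.
Ligand charges: 1×2,2'-bipyridine (neutral), 1×pyridine (neutral), 1×oxalato (-2 each), 1×fluoro (-1 each); total -3. So Ni + (-3) = 1−, giving Ni = +2.
Ligands are named alphabetically: bipyridine before fluoro before oxalato before pyridine.
The complex ion is anionic, so nickel takes the -ate form nickelate(II).

potassium (2,2'-bipyridine)fluorooxalato(pyridine)nickelate(II)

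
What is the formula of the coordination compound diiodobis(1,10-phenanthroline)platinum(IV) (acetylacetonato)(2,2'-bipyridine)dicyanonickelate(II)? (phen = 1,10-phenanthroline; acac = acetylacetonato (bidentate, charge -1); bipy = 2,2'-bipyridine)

Cation [Pt…]: ligand charges -2, Pt(IV) ⇒ ion charge 2+.
Anion [Ni…]: ligand charges -3, Ni(II) ⇒ ion charge 1−.
One 2+ cation requires 2 of the 1− anion.

[PtI2(phen)2][Ni(acac)(bipy)(CN)2]2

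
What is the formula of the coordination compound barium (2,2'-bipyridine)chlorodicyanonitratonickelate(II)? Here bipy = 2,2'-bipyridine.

Ligands: 2 cyano (CN, -1), 1 nitrato (NO3, -1), 1 chloro (Cl, -1), 1 2,2'-bipyridine (bipy, neutral). Ligand charge sum = -4.
Charge balance with barium (+2) requires 1 complex ion per 1 barium.

Ba[Ni(bipy)Cl(CN)2(NO3)]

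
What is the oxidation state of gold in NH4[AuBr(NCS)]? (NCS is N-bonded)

+1

1 ammonium outside the brackets (+1 each) → the complex ion is 1−.
Ligand charges: 1×Br = -1; 1×NCS = -1; sum -2.
Au + (-2) = 1− ⇒ Au is +1.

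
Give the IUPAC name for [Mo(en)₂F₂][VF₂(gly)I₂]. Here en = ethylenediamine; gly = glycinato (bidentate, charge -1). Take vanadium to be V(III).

Both ions are complex: the cation is named first with the plain metal name, the anion second with the -ate form; each ion's ligands are alphabetised independently.
V is given as +3; the anion's ligand charges sum to -5, so the complex anion is 2−.
A 1:1 salt means the cation carries the equal and opposite charge, 2+.
Cation: ligand charges sum to -2; for the ion to be 2+, Mo = +4.

bis(ethylenediamine)difluoromolybdenum(IV) difluoro(glycinato)diiodovanadate(III)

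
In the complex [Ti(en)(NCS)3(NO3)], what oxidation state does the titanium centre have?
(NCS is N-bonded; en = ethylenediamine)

+4

No counter-ion: the bracketed complex is neutral.
Ligand charges: 3×NCS = -3; 1×en neutral; 1×NO3 = -1; sum -4.
Ti + (-4) = 0 ⇒ Ti is +4.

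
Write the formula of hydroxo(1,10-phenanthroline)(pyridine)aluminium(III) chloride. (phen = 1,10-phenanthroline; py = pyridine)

[Al(OH)(phen)(py)]Cl2

Ligands: 1 1,10-phenanthroline (phen, neutral), 1 pyridine (py, neutral), 1 hydroxo (OH, -1). Ligand charge sum = -1.
Charge balance with chloride (-1) requires 1 complex ion per 2 chloride.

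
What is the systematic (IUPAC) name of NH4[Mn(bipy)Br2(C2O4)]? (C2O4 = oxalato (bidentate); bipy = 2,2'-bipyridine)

ammonium (2,2'-bipyridine)dibromooxalatomanganate(III)

The 1 ammonium counter-ion carries a total charge of +1, so each complex ion is 1−.
Ligand charges: 1×oxalato (-2 each), 1×2,2'-bipyridine (neutral), 2×bromo (-1 each); total -4. So Mn + (-4) = 1−, giving Mn = +3.
Ligands are named alphabetically: bipyridine before bromo before oxalato.
The complex ion is anionic, so manganese takes the -ate form manganate(III).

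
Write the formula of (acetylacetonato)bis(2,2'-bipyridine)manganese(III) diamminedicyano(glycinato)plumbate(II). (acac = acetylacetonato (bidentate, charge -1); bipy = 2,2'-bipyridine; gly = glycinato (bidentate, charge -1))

[Mn(acac)(bipy)2][Pb(CN)2(gly)(NH3)2]2

Cation [Mn…]: ligand charges -1, Mn(III) ⇒ ion charge 2+.
Anion [Pb…]: ligand charges -3, Pb(II) ⇒ ion charge 1−.
One 2+ cation requires 2 of the 1− anion.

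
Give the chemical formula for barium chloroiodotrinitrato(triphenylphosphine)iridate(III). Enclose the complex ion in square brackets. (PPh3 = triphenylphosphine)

Ba[IrClI(NO3)3(PPh3)]

Ligands: 1 iodo (I, -1), 1 triphenylphosphine (PPh3, neutral), 3 nitrato (NO3, -1), 1 chloro (Cl, -1). Ligand charge sum = -5.
With Ir in oxidation state +3, the complex ion is [Ir...]^2−.
Charge balance with barium (+2) requires 1 complex ion per 1 barium.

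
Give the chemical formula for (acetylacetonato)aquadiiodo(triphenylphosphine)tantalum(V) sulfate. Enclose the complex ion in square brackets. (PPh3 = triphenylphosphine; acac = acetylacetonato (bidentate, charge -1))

Ligands: 1 triphenylphosphine (PPh3, neutral), 1 aqua (H2O, neutral), 1 acetylacetonato (acac, -1), 2 iodo (I, -1). Ligand charge sum = -3.
With Ta in oxidation state +5, the complex ion is [Ta...]^2+.
Charge balance with sulfate (-2) requires 1 complex ion per 1 sulfate.

[Ta(acac)(H2O)I2(PPh3)]SO4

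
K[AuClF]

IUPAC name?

The 1 potassium counter-ion carries a total charge of +1, so each complex ion is 1−.
Ligand charges: 1×chloro (-1 each), 1×fluoro (-1 each); total -2. So Au + (-2) = 1−, giving Au = +1.
Ligands are named alphabetically: chloro before fluoro.
The complex ion is anionic, so gold takes the -ate form aurate(I).

potassium chlorofluoroaurate(I)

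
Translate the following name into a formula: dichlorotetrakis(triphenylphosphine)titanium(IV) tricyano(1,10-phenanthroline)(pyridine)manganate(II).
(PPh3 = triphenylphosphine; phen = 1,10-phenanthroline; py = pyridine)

Cation [Ti…]: ligand charges -2, Ti(IV) ⇒ ion charge 2+.
Anion [Mn…]: ligand charges -3, Mn(II) ⇒ ion charge 1−.
One 2+ cation requires 2 of the 1− anion.

[TiCl2(PPh3)4][Mn(CN)3(phen)(py)]2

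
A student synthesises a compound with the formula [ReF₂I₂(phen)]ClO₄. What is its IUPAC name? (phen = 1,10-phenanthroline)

The 1 perchlorate counter-ion carries a total charge of -1, so each complex ion is 1+.
Ligand charges: 2×fluoro (-1 each), 1×1,10-phenanthroline (neutral), 2×iodo (-1 each); total -4. So Re + (-4) = 1+, giving Re = +5.
Ligands are named alphabetically: fluoro before iodo before phenanthroline.

difluorodiiodo(1,10-phenanthroline)rhenium(V) perchlorate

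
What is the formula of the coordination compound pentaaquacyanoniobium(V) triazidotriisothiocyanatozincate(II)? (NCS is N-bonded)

Cation [Nb…]: ligand charges -1, Nb(V) ⇒ ion charge 4+.
Anion [Zn…]: ligand charges -6, Zn(II) ⇒ ion charge 4−.
One 4+ cation balances one 4− anion.

[Nb(CN)(H2O)5][Zn(N3)3(NCS)3]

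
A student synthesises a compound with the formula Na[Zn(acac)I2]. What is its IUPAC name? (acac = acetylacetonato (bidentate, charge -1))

sodium (acetylacetonato)diiodozincate(II)

The 1 sodium counter-ion carries a total charge of +1, so each complex ion is 1−.
Ligand charges: 2×iodo (-1 each), 1×acetylacetonato (-1 each); total -3. So Zn + (-3) = 1−, giving Zn = +2.
The complex ion is anionic, so zinc takes the -ate form zincate(II).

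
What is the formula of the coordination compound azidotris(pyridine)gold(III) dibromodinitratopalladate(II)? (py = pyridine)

[Au(N3)(py)3][PdBr2(NO3)2]

Cation [Au…]: ligand charges -1, Au(III) ⇒ ion charge 2+.
Anion [Pd…]: ligand charges -4, Pd(II) ⇒ ion charge 2−.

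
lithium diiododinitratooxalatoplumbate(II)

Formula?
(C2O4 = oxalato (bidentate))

Ligands: 2 nitrato (NO3, -1), 2 iodo (I, -1), 1 oxalato (C2O4, -2). Ligand charge sum = -6.
With Pb in oxidation state +2, the complex ion is [Pb...]^4−.
Charge balance with lithium (+1) requires 1 complex ion per 4 lithium.

Li4[Pb(C2O4)I2(NO3)2]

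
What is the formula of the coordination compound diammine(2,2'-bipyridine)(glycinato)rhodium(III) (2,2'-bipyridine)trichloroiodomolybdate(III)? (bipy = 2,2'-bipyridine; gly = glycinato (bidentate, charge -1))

[Rh(bipy)(gly)(NH3)2][Mo(bipy)Cl3I]2

Cation [Rh…]: ligand charges -1, Rh(III) ⇒ ion charge 2+.
Anion [Mo…]: ligand charges -4, Mo(III) ⇒ ion charge 1−.
One 2+ cation requires 2 of the 1− anion.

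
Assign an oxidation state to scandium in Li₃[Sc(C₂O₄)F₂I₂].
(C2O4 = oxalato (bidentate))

+3

3 lithium outside the brackets (+1 each) → the complex ion is 3−.
Ligand charges: 1×C2O4 = -2; 2×F = -2; 2×I = -2; sum -6.
Sc + (-6) = 3− ⇒ Sc is +3.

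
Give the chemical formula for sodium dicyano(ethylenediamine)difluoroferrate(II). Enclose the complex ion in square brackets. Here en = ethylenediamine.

Ligands: 2 fluoro (F, -1), 2 cyano (CN, -1), 1 ethylenediamine (en, neutral). Ligand charge sum = -4.
Charge balance with sodium (+1) requires 1 complex ion per 2 sodium.

Na2[Fe(CN)2(en)F2]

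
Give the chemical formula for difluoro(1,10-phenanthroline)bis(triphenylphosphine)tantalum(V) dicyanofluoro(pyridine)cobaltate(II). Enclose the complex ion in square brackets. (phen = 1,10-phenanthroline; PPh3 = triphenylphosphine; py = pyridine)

[TaF2(phen)(PPh3)2][Co(CN)2F(py)]3

Cation [Ta…]: ligand charges -2, Ta(V) ⇒ ion charge 3+.
Anion [Co…]: ligand charges -3, Co(II) ⇒ ion charge 1−.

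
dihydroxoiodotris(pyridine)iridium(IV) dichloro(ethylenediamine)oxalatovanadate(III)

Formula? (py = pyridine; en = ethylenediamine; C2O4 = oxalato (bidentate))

[IrI(OH)2(py)3][V(C2O4)Cl2(en)]

Cation [Ir…]: ligand charges -3, Ir(IV) ⇒ ion charge 1+.
Anion [V…]: ligand charges -4, V(III) ⇒ ion charge 1−.
One 1+ cation balances one 1− anion.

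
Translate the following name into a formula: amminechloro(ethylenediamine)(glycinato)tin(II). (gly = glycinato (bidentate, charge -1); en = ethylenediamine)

[SnCl(en)(gly)(NH3)]

Ligands: 1 chloro (Cl, -1), 1 glycinato (gly, -1), 1 ethylenediamine (en, neutral), 1 ammine (NH3, neutral). Ligand charge sum = -2.
With Sn in oxidation state +2, the complex ion is [Sn...].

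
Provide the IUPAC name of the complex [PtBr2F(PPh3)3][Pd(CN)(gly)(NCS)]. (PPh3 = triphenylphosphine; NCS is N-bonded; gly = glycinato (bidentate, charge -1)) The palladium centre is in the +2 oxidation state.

Both ions are complex: the cation is named first with the plain metal name, the anion second with the -ate form; each ion's ligands are alphabetised independently.
Pd is given as +2; the anion's ligand charges sum to -3, so the complex anion is 1−.
A 1:1 salt means the cation carries the equal and opposite charge, 1+.
Cation: ligand charges sum to -3; for the ion to be 1+, Pt = +4.

dibromofluorotris(triphenylphosphine)platinum(IV) cyano(glycinato)isothiocyanatopalladate(II)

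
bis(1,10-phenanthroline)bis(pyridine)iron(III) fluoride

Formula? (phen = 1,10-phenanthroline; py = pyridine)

Ligands: 2 1,10-phenanthroline (phen, neutral), 2 pyridine (py, neutral). Ligand charge sum = 0.
With Fe in oxidation state +3, the complex ion is [Fe...]^3+.
Charge balance with fluoride (-1) requires 1 complex ion per 3 fluoride.

[Fe(phen)2(py)2]F3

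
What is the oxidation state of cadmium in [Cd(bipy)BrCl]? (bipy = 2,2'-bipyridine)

+2

No counter-ion: the bracketed complex is neutral.
Ligand charges: 1×Br = -1; 1×bipy neutral; 1×Cl = -1; sum -2.
Cd + (-2) = 0 ⇒ Cd is +2.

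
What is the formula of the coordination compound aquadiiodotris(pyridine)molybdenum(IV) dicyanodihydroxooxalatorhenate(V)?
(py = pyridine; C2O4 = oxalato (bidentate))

[Mo(H2O)I2(py)3][Re(C2O4)(CN)2(OH)2]2

Cation [Mo…]: ligand charges -2, Mo(IV) ⇒ ion charge 2+.
Anion [Re…]: ligand charges -6, Re(V) ⇒ ion charge 1−.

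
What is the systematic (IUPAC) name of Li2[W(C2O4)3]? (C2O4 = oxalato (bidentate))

The 2 lithium counter-ions carry a total charge of +2, so each complex ion is 2−.
Ligand charges: 3×oxalato (-2 each); total -6. So W + (-6) = 2−, giving W = +4.
The complex ion is anionic, so tungsten takes the -ate form tungstate(IV).

lithium trioxalatotungstate(IV)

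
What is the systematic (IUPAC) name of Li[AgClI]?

lithium chloroiodoargentate(I)

The 1 lithium counter-ion carries a total charge of +1, so each complex ion is 1−.
Ligand charges: 1×chloro (-1 each), 1×iodo (-1 each); total -2. So Ag + (-2) = 1−, giving Ag = +1.
Ligands are named alphabetically: chloro before iodo.
The complex ion is anionic, so silver takes the -ate form argentate(I).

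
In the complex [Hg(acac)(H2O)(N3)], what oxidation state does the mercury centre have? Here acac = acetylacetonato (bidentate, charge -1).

No counter-ion: the bracketed complex is neutral.
Ligand charges: 1×H2O neutral; 1×acac = -1; 1×N3 = -1; sum -2.
Hg + (-2) = 0 ⇒ Hg is +2.

+2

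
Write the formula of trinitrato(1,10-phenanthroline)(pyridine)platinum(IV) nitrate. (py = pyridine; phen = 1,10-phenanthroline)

[Pt(NO3)3(phen)(py)]NO3

Ligands: 3 nitrato (NO3, -1), 1 pyridine (py, neutral), 1 1,10-phenanthroline (phen, neutral). Ligand charge sum = -3.
Charge balance with nitrate (-1) requires 1 complex ion per 1 nitrate.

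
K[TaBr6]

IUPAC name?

potassium hexabromotantalate(V)

The 1 potassium counter-ion carries a total charge of +1, so each complex ion is 1−.
Ligand charges: 6×bromo (-1 each); total -6. So Ta + (-6) = 1−, giving Ta = +5.
The complex ion is anionic, so tantalum takes the -ate form tantalate(V).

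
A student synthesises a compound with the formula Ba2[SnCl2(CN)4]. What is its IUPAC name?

barium dichlorotetracyanostannate(II)

The 2 barium counter-ions carry a total charge of +4, so each complex ion is 4−.
Ligand charges: 4×cyano (-1 each), 2×chloro (-1 each); total -6. So Sn + (-6) = 4−, giving Sn = +2.
Ligands are named alphabetically: chloro before cyano.
The complex ion is anionic, so tin takes the -ate form stannate(II).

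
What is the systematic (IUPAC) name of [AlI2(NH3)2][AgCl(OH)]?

diamminediiodoaluminium(III) chlorohydroxoargentate(I)

Both ions are complex: the cation is named first with the plain metal name, the anion second with the -ate form; each ion's ligands are alphabetised independently.
Aluminium is always +3 in its complexes; the cation's ligand charges sum to -2, so the complex cation is 1+.
A 1:1 salt means the anion carries the equal and opposite charge, 1−.
Anion: ligand charges sum to -2; for the ion to be 1−, Ag = +1.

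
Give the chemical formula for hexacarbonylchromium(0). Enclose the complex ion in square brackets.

Ligands: 6 carbonyl (CO, neutral). Ligand charge sum = 0.
With Cr in oxidation state 0, the complex ion is [Cr...].

[Cr(CO)6]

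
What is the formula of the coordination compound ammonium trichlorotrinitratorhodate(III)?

(NH4)3[RhCl3(NO3)3]

Ligands: 3 chloro (Cl, -1), 3 nitrato (NO3, -1). Ligand charge sum = -6.
Charge balance with ammonium (+1) requires 1 complex ion per 3 ammonium.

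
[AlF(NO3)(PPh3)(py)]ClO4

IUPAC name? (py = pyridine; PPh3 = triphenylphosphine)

fluoronitrato(pyridine)(triphenylphosphine)aluminium(III) perchlorate

The 1 perchlorate counter-ion carries a total charge of -1, so each complex ion is 1+.
Ligand charges: 1×pyridine (neutral), 1×nitrato (-1 each), 1×triphenylphosphine (neutral), 1×fluoro (-1 each); total -2. So Al + (-2) = 1+, giving Al = +3.
Ligands are named alphabetically: fluoro before nitrato before pyridine before triphenylphosphine.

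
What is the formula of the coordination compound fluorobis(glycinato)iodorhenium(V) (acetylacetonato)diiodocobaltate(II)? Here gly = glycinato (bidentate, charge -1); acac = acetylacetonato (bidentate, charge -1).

Cation [Re…]: ligand charges -4, Re(V) ⇒ ion charge 1+.
Anion [Co…]: ligand charges -3, Co(II) ⇒ ion charge 1−.
One 1+ cation balances one 1− anion.

[ReF(gly)2I][Co(acac)I2]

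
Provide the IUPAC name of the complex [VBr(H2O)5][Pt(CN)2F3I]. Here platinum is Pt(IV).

Both ions are complex: the cation is named first with the plain metal name, the anion second with the -ate form; each ion's ligands are alphabetised independently.
Pt is given as +4; the anion's ligand charges sum to -6, so the complex anion is 2−.
A 1:1 salt means the cation carries the equal and opposite charge, 2+.
Cation: ligand charges sum to -1; for the ion to be 2+, V = +3.

pentaaquabromovanadium(III) dicyanotrifluoroiodoplatinate(IV)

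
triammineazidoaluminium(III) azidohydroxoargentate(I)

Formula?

Cation [Al…]: ligand charges -1, Al(III) ⇒ ion charge 2+.
Anion [Ag…]: ligand charges -2, Ag(I) ⇒ ion charge 1−.

[Al(N3)(NH3)3][Ag(N3)(OH)]2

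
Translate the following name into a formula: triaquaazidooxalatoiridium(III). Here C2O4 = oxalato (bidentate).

[Ir(C2O4)(H2O)3(N3)]

Ligands: 3 aqua (H2O, neutral), 1 oxalato (C2O4, -2), 1 azido (N3, -1). Ligand charge sum = -3.
With Ir in oxidation state +3, the complex ion is [Ir...].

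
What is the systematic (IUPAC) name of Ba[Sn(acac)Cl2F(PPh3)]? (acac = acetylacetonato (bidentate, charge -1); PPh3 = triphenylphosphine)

The 1 barium counter-ion carries a total charge of +2, so each complex ion is 2−.
Ligand charges: 1×acetylacetonato (-1 each), 1×fluoro (-1 each), 2×chloro (-1 each), 1×triphenylphosphine (neutral); total -4. So Sn + (-4) = 2−, giving Sn = +2.
Ligands are named alphabetically: acetylacetonato before chloro before fluoro before triphenylphosphine.
The complex ion is anionic, so tin takes the -ate form stannate(II).

barium (acetylacetonato)dichlorofluoro(triphenylphosphine)stannate(II)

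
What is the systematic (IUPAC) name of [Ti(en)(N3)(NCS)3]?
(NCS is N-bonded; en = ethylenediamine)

azido(ethylenediamine)triisothiocyanatotitanium(IV)

There is no counter-ion, so the complex is neutral overall.
Ligand charges: 1×azido (-1 each), 3×isothiocyanato (-1 each), 1×ethylenediamine (neutral); total -4. So Ti + (-4) = 0, giving Ti = +4.
Ligands are named alphabetically: azido before ethylenediamine before isothiocyanato.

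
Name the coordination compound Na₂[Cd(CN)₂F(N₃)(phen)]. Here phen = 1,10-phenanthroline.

sodium azidodicyanofluoro(1,10-phenanthroline)cadmate(II)

The 2 sodium counter-ions carry a total charge of +2, so each complex ion is 2−.
Ligand charges: 1×azido (-1 each), 2×cyano (-1 each), 1×1,10-phenanthroline (neutral), 1×fluoro (-1 each); total -4. So Cd + (-4) = 2−, giving Cd = +2.
The complex ion is anionic, so cadmium takes the -ate form cadmate(II).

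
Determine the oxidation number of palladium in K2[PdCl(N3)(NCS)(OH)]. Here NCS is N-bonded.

+2

2 potassium outside the brackets (+1 each) → the complex ion is 2−.
Ligand charges: 1×NCS = -1; 1×OH = -1; 1×N3 = -1; 1×Cl = -1; sum -4.
Pd + (-4) = 2− ⇒ Pd is +2.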